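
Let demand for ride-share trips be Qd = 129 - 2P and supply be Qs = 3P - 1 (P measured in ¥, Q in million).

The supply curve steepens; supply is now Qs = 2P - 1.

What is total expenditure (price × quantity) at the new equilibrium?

2080

Solve the original market: 129 - 2P = 3P - 1, hence P = 26 and Q = 77.
With the change applied: demand Qd = 129 - 2P, supply Qs = 2P - 1.
Clearing the new market: 129 - 2P = 2P - 1, so P = 32.5 and Q = 64.
New expenditure = 32.5 × 64 = 2080.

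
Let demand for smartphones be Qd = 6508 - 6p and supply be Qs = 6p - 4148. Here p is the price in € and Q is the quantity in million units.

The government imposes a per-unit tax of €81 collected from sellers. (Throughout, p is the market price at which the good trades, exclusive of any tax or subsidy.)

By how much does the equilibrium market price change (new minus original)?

Solve the original market: 6508 - 6p = 6p - 4148, hence p = 888 and Q = 1180.
Since sellers keep the price net of the tax, the effective supply curve becomes Qs = 6p - 4634.
Equate the new curves: 6508 - 6p = 6p - 4634, giving 11142 = 12p, p = 928.5, Q = 937.
Δp = 928.5 − 888 = +40.5.

+40.5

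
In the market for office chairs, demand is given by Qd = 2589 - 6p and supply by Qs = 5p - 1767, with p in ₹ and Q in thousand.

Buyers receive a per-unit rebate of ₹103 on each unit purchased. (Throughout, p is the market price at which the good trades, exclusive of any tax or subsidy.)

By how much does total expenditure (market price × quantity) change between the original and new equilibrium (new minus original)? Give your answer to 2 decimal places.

Initially, 2589 - 6p = 5p - 1767, so 4356 = 11p and p = 396, Q = 213.
Since buyers' out-of-pocket price is the market price minus the rebate, the effective demand curve becomes Qd = 3207 - 6p.
New equilibrium: 3207 - 6p = 5p - 1767 ⇒ 4974 = 11p ⇒ p = 4974/11 ≈ 452.1818, Q = 5433/11 ≈ 493.9091.
Expenditure moves from 396×213 = 84348 to 452.1818×493.9091 = 223336.7107; change = +138988.71.

+138988.71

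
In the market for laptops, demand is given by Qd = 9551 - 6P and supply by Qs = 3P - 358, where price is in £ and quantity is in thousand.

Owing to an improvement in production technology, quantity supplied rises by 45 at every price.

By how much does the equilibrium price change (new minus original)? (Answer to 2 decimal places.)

Solve the original market: 9551 - 6P = 3P - 358, hence P = 1101 and Q = 2945.
The shock moves the curves to Qd = 9551 - 6P and Qs = 3P - 313.
Setting them equal: 9551 - 6P = 3P - 313 → 9864 = 9P, so P = 1096 and Q = 2975.
ΔP = 1096 − 1101 = -5.00.

-5.00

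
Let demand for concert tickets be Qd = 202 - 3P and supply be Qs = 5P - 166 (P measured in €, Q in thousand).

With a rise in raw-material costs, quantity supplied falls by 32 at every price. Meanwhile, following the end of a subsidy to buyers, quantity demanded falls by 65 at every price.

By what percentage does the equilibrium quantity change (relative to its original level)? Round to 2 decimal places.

Original equilibrium: 202 - 3P = 5P - 166 gives 368 = 8P, so P = 46 and Q = 64.
The new curves are Qd = 137 - 3P (demand) and Qs = 5P - 198 (supply).
New equilibrium: 137 - 3P = 5P - 198 ⇒ 335 = 8P ⇒ P = 41.875, Q = 11.375.
%ΔQ = (11.375 − 64) / 64 × 100 = -82.23%.

-82.23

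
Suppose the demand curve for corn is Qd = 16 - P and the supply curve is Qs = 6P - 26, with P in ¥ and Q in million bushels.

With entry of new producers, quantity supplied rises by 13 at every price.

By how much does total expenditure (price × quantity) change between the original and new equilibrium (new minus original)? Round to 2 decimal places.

-10.88

Original equilibrium: 16 - P = 6P - 26 gives 42 = 7P, so P = 6 and Q = 10.
The new curves are Qd = 16 - P (demand) and Qs = 6P - 13 (supply).
New equilibrium: 16 - P = 6P - 13 ⇒ 29 = 7P ⇒ P = 29/7 ≈ 4.1429, Q = 83/7 ≈ 11.8571.
Expenditure moves from 6×10 = 60 to 4.1429×11.8571 = 49.1224; change = -10.88.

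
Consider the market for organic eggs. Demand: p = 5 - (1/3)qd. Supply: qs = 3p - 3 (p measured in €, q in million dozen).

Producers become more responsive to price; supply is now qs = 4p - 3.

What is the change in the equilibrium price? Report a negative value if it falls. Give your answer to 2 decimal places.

-0.43

Solve the original market: 15 - 3p = 3p - 3, hence p = 3 and q = 6.
With the change applied: demand qd = 15 - 3p, supply qs = 4p - 3.
Setting them equal: 15 - 3p = 4p - 3 → 18 = 7p, so p = 18/7 ≈ 2.5714 and q = 51/7 ≈ 7.2857.
Δp = 2.5714 − 3 = -0.43.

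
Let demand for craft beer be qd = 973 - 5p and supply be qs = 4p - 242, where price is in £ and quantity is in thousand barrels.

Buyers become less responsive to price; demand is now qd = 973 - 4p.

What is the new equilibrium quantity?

365.5

Initially, 973 - 5p = 4p - 242, so 1215 = 9p and p = 135, q = 298.
The shock moves the curves to qd = 973 - 4p and qs = 4p - 242.
Setting them equal: 973 - 4p = 4p - 242 → 1215 = 8p, so p = 151.875 and q = 365.5.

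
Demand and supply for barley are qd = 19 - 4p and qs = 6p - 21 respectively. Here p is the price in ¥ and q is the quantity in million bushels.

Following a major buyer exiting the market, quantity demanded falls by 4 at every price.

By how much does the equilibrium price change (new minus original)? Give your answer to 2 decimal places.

-0.40

Solve the original market: 19 - 4p = 6p - 21, hence p = 4 and q = 3.
The new curves are qd = 15 - 4p (demand) and qs = 6p - 21 (supply).
Clearing the new market: 15 - 4p = 6p - 21, so p = 3.6 and q = 0.6.
Δp = 3.6 − 4 = -0.40.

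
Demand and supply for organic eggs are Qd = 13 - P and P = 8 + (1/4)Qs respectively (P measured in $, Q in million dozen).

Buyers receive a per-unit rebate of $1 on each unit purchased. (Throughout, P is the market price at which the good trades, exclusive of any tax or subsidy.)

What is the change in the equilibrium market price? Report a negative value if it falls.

+0.2

Original equilibrium: 13 - P = 4P - 32 gives 45 = 5P, so P = 9 and Q = 4.
Since buyers' out-of-pocket price is the market price minus the rebate, the effective demand curve becomes Qd = 14 - P.
Clearing the new market: 14 - P = 4P - 32, so P = 9.2 and Q = 4.8.
ΔP = 9.2 − 9 = +0.2.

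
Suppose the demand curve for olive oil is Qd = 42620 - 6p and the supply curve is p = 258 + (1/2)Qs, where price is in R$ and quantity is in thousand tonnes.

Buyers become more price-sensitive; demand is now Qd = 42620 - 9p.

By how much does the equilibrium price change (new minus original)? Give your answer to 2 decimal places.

-1470.55

Original equilibrium: 42620 - 6p = 2p - 516 gives 43136 = 8p, so p = 5392 and Q = 10268.
The new curves are Qd = 42620 - 9p (demand) and Qs = 2p - 516 (supply).
New equilibrium: 42620 - 9p = 2p - 516 ⇒ 43136 = 11p ⇒ p = 43136/11 ≈ 3921.4545, Q = 80596/11 ≈ 7326.9091.
Δp = 3921.4545 − 5392 = -1470.55.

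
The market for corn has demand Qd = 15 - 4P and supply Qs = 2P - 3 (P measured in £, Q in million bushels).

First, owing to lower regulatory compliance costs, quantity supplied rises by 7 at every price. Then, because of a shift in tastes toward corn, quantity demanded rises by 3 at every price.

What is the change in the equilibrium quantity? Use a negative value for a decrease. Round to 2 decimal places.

Initially, 15 - 4P = 2P - 3, so 18 = 6P and P = 3, Q = 3.
The new curves are Qd = 18 - 4P (demand) and Qs = 2P + 4 (supply).
Clearing the new market: 18 - 4P = 2P + 4, so P = 7/3 ≈ 2.3333 and Q = 26/3 ≈ 8.6667.
ΔQ = 8.6667 − 3 = +5.67.

+5.67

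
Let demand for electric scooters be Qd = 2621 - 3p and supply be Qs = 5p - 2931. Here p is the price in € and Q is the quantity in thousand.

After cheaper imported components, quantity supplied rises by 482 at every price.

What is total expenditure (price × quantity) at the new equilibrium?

Before the shock: 2621 - 3p = 5p - 2931 ⇒ 5552 = 8p ⇒ p = 694, Q = 539.
After the shift, demand is Qd = 2621 - 3p and supply is Qs = 5p - 2449.
Equate the new curves: 2621 - 3p = 5p - 2449, giving 5070 = 8p, p = 633.75, Q = 719.75.
New expenditure = 633.75 × 719.75 = 456141.5625.

456141.5625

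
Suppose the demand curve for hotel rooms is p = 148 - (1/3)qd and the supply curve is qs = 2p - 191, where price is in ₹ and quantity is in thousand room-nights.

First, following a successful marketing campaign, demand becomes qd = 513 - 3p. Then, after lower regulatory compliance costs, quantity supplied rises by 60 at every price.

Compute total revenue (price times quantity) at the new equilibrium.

16306.08

Before the shock: 444 - 3p = 2p - 191 ⇒ 635 = 5p ⇒ p = 127, q = 63.
After the shift, demand is qd = 513 - 3p and supply is qs = 2p - 131.
New equilibrium: 513 - 3p = 2p - 131 ⇒ 644 = 5p ⇒ p = 128.8, q = 126.6.
New expenditure = 128.8 × 126.6 = 16306.08.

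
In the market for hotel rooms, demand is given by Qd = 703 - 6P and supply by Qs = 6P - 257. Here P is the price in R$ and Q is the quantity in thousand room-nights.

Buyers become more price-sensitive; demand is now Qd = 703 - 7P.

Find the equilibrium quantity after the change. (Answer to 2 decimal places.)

Original equilibrium: 703 - 6P = 6P - 257 gives 960 = 12P, so P = 80 and Q = 223.
After the shift, demand is Qd = 703 - 7P and supply is Qs = 6P - 257.
New equilibrium: 703 - 7P = 6P - 257 ⇒ 960 = 13P ⇒ P = 960/13 ≈ 73.8462, Q = 2419/13 ≈ 186.0769.

186.08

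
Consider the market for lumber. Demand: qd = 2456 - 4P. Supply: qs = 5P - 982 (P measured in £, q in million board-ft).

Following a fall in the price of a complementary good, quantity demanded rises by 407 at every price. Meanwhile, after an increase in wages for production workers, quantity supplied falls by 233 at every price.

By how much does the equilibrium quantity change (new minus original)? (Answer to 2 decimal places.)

Original equilibrium: 2456 - 4P = 5P - 982 gives 3438 = 9P, so P = 382 and q = 928.
After the shift, demand is qd = 2863 - 4P and supply is qs = 5P - 1215.
New equilibrium: 2863 - 4P = 5P - 1215 ⇒ 4078 = 9P ⇒ P = 4078/9 ≈ 453.1111, q = 9455/9 ≈ 1050.5556.
Δq = 1050.5556 − 928 = +122.56.

+122.56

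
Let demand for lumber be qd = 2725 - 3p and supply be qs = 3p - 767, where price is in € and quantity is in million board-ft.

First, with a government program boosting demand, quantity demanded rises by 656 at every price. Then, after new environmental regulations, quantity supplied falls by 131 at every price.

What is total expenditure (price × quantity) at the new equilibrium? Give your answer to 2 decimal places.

Initially, 2725 - 3p = 3p - 767, so 3492 = 6p and p = 582, q = 979.
After the shift, demand is qd = 3381 - 3p and supply is qs = 3p - 898.
Clearing the new market: 3381 - 3p = 3p - 898, so p = 4279/6 ≈ 713.1667 and q = 1241.5.
New expenditure = 713.1667 × 1241.5 = 885396.42.

885396.42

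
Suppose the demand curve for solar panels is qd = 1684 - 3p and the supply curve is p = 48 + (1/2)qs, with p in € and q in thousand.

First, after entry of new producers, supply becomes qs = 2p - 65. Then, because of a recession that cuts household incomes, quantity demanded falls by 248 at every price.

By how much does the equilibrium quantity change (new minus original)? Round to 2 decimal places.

-80.60

Initially, 1684 - 3p = 2p - 96, so 1780 = 5p and p = 356, q = 616.
The shock moves the curves to qd = 1436 - 3p and qs = 2p - 65.
Equate the new curves: 1436 - 3p = 2p - 65, giving 1501 = 5p, p = 300.2, q = 535.4.
Δq = 535.4 − 616 = -80.60.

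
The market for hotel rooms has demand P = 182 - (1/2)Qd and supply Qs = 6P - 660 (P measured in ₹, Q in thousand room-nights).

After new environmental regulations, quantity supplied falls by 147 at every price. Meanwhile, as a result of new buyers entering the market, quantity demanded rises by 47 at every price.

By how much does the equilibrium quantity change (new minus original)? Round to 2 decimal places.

-1.50

Before the shock: 364 - 2P = 6P - 660 ⇒ 1024 = 8P ⇒ P = 128, Q = 108.
After the shift, demand is Qd = 411 - 2P and supply is Qs = 6P - 807.
Equate the new curves: 411 - 2P = 6P - 807, giving 1218 = 8P, P = 152.25, Q = 106.5.
ΔQ = 106.5 − 108 = -1.50.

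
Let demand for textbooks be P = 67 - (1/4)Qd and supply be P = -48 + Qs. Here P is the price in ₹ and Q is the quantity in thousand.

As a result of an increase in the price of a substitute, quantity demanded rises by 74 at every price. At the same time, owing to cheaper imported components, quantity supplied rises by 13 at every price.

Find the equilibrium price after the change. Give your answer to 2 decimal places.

56.20

Before the shock: 268 - 4P = P + 48 ⇒ 220 = 5P ⇒ P = 44, Q = 92.
The new curves are Qd = 342 - 4P (demand) and Qs = P + 61 (supply).
Clearing the new market: 342 - 4P = P + 61, so P = 56.2 and Q = 117.2.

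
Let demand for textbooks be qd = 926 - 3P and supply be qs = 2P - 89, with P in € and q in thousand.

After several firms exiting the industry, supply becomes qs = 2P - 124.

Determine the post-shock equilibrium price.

Before the shock: 926 - 3P = 2P - 89 ⇒ 1015 = 5P ⇒ P = 203, q = 317.
The new curves are qd = 926 - 3P (demand) and qs = 2P - 124 (supply).
Setting them equal: 926 - 3P = 2P - 124 → 1050 = 5P, so P = 210 and q = 296.

210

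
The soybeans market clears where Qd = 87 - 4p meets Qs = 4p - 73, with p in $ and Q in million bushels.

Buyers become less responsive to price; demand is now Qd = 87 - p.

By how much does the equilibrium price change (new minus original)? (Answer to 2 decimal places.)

+12.00

Original equilibrium: 87 - 4p = 4p - 73 gives 160 = 8p, so p = 20 and Q = 7.
The new curves are Qd = 87 - p (demand) and Qs = 4p - 73 (supply).
Clearing the new market: 87 - p = 4p - 73, so p = 32 and Q = 55.
Δp = 32 − 20 = +12.00.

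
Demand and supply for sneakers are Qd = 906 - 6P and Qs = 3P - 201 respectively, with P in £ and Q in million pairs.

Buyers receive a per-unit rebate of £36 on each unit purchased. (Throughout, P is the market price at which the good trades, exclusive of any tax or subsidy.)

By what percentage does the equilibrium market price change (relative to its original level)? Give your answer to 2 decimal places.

Initially, 906 - 6P = 3P - 201, so 1107 = 9P and P = 123, Q = 168.
Since buyers' out-of-pocket price is the market price minus the rebate, the effective demand curve becomes Qd = 1122 - 6P.
Setting them equal: 1122 - 6P = 3P - 201 → 1323 = 9P, so P = 147 and Q = 240.
%ΔP = (147 − 123) / 123 × 100 = +19.51%.

+19.51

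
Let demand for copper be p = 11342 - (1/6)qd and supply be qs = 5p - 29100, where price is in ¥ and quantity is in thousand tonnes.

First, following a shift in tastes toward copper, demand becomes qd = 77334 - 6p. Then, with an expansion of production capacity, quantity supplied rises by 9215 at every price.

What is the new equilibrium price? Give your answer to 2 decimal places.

Before the shock: 68052 - 6p = 5p - 29100 ⇒ 97152 = 11p ⇒ p = 8832, q = 15060.
After the shift, demand is qd = 77334 - 6p and supply is qs = 5p - 19885.
Clearing the new market: 77334 - 6p = 5p - 19885, so p = 97219/11 ≈ 8838.0909 and q = 267360/11 ≈ 24305.4545.

8838.09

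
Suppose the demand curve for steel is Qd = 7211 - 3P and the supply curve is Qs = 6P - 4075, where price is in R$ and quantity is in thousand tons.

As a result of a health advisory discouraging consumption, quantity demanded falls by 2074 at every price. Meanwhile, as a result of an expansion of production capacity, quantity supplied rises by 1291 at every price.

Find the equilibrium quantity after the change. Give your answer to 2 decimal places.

2496.67

Initially, 7211 - 3P = 6P - 4075, so 11286 = 9P and P = 1254, Q = 3449.
After the shift, demand is Qd = 5137 - 3P and supply is Qs = 6P - 2784.
Setting them equal: 5137 - 3P = 6P - 2784 → 7921 = 9P, so P = 7921/9 ≈ 880.1111 and Q = 7490/3 ≈ 2496.6667.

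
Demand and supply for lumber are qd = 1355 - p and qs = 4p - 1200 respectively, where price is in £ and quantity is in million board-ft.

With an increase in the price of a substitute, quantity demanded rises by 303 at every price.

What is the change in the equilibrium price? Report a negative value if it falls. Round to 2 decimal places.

Before the shock: 1355 - p = 4p - 1200 ⇒ 2555 = 5p ⇒ p = 511, q = 844.
After the shift, demand is qd = 1658 - p and supply is qs = 4p - 1200.
Equate the new curves: 1658 - p = 4p - 1200, giving 2858 = 5p, p = 571.6, q = 1086.4.
Δp = 571.6 − 511 = +60.60.

+60.60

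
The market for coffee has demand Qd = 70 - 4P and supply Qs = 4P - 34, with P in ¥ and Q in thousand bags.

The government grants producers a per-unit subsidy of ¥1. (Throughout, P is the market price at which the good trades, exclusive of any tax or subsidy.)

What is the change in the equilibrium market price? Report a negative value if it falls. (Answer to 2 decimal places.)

Before the shock: 70 - 4P = 4P - 34 ⇒ 104 = 8P ⇒ P = 13, Q = 18.
Since sellers receive the price plus the subsidy, the effective supply curve becomes Qs = 4P - 30.
Clearing the new market: 70 - 4P = 4P - 30, so P = 12.5 and Q = 20.
ΔP = 12.5 − 13 = -0.50.

-0.50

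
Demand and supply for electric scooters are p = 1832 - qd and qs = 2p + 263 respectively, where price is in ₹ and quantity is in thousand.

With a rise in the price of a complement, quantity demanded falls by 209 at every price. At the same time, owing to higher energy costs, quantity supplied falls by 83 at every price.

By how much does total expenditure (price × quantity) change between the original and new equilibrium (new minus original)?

-135305

Solve the original market: 1832 - p = 2p + 263, hence p = 523 and q = 1309.
With the change applied: demand qd = 1623 - p, supply qs = 2p + 180.
Setting them equal: 1623 - p = 2p + 180 → 1443 = 3p, so p = 481 and q = 1142.
Expenditure moves from 523×1309 = 684607 to 481×1142 = 549302; change = -135305.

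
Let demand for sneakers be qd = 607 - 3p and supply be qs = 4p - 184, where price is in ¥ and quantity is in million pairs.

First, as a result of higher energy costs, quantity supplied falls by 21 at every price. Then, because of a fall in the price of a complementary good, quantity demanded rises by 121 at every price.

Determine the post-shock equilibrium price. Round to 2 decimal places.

133.29

Initially, 607 - 3p = 4p - 184, so 791 = 7p and p = 113, q = 268.
With the change applied: demand qd = 728 - 3p, supply qs = 4p - 205.
New equilibrium: 728 - 3p = 4p - 205 ⇒ 933 = 7p ⇒ p = 933/7 ≈ 133.2857, q = 2297/7 ≈ 328.1429.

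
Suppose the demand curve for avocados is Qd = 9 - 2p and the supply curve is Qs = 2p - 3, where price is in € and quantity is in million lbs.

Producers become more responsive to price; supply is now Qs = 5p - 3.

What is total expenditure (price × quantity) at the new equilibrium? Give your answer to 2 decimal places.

9.55

Before the shock: 9 - 2p = 2p - 3 ⇒ 12 = 4p ⇒ p = 3, Q = 3.
After the shift, demand is Qd = 9 - 2p and supply is Qs = 5p - 3.
New equilibrium: 9 - 2p = 5p - 3 ⇒ 12 = 7p ⇒ p = 12/7 ≈ 1.7143, Q = 39/7 ≈ 5.5714.
New expenditure = 1.7143 × 5.5714 = 9.55.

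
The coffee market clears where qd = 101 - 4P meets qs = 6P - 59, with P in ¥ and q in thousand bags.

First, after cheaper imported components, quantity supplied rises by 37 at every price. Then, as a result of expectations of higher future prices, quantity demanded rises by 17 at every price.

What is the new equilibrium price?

14

Original equilibrium: 101 - 4P = 6P - 59 gives 160 = 10P, so P = 16 and q = 37.
With the change applied: demand qd = 118 - 4P, supply qs = 6P - 22.
Equate the new curves: 118 - 4P = 6P - 22, giving 140 = 10P, P = 14, q = 62.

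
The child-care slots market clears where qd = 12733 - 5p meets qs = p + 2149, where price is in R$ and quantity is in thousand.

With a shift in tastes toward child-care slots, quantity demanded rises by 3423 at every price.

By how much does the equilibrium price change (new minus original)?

+570.5

Before the shock: 12733 - 5p = p + 2149 ⇒ 10584 = 6p ⇒ p = 1764, q = 3913.
With the change applied: demand qd = 16156 - 5p, supply qs = p + 2149.
Equate the new curves: 16156 - 5p = p + 2149, giving 14007 = 6p, p = 2334.5, q = 4483.5.
Δp = 2334.5 − 1764 = +570.5.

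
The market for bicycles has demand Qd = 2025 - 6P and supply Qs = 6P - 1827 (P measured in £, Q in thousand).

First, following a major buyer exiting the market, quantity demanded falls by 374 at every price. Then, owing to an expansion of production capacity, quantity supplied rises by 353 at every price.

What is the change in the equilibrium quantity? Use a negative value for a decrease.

Solve the original market: 2025 - 6P = 6P - 1827, hence P = 321 and Q = 99.
With the change applied: demand Qd = 1651 - 6P, supply Qs = 6P - 1474.
New equilibrium: 1651 - 6P = 6P - 1474 ⇒ 3125 = 12P ⇒ P = 3125/12 ≈ 260.4167, Q = 88.5.
ΔQ = 88.5 − 99 = -10.5.

-10.5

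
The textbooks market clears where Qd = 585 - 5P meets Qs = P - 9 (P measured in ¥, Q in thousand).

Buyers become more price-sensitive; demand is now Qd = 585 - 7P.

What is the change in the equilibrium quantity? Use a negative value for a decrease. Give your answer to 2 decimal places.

-24.75

Initially, 585 - 5P = P - 9, so 594 = 6P and P = 99, Q = 90.
With the change applied: demand Qd = 585 - 7P, supply Qs = P - 9.
New equilibrium: 585 - 7P = P - 9 ⇒ 594 = 8P ⇒ P = 74.25, Q = 65.25.
ΔQ = 65.25 − 90 = -24.75.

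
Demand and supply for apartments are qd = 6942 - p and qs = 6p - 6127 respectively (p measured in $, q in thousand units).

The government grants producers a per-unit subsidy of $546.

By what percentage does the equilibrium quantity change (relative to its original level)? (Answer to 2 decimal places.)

Solve the original market: 6942 - p = 6p - 6127, hence p = 1867 and q = 5075.
Since sellers receive the price plus the subsidy, the effective supply curve becomes qs = 6p - 2851.
New equilibrium: 6942 - p = 6p - 2851 ⇒ 9793 = 7p ⇒ p = 1399, q = 5543.
%Δq = (5543 − 5075) / 5075 × 100 = +9.22%.

+9.22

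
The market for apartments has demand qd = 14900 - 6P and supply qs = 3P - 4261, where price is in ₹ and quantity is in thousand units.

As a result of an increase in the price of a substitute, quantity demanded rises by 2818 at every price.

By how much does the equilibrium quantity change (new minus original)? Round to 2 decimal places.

+939.33

Original equilibrium: 14900 - 6P = 3P - 4261 gives 19161 = 9P, so P = 2129 and q = 2126.
The new curves are qd = 17718 - 6P (demand) and qs = 3P - 4261 (supply).
Setting them equal: 17718 - 6P = 3P - 4261 → 21979 = 9P, so P = 21979/9 ≈ 2442.1111 and q = 9196/3 ≈ 3065.3333.
Δq = 3065.3333 − 2126 = +939.33.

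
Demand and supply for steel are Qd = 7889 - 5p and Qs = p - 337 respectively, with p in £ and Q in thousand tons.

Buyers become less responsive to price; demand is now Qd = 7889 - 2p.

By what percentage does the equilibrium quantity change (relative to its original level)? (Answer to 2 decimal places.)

+132.59

Before the shock: 7889 - 5p = p - 337 ⇒ 8226 = 6p ⇒ p = 1371, Q = 1034.
The shock moves the curves to Qd = 7889 - 2p and Qs = p - 337.
Clearing the new market: 7889 - 2p = p - 337, so p = 2742 and Q = 2405.
%ΔQ = (2405 − 1034) / 1034 × 100 = +132.59%.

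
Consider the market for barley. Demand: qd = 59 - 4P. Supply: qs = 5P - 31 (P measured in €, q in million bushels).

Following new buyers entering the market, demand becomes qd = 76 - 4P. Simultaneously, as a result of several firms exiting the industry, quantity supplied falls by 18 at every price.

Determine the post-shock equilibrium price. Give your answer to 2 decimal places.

Initially, 59 - 4P = 5P - 31, so 90 = 9P and P = 10, q = 19.
With the change applied: demand qd = 76 - 4P, supply qs = 5P - 49.
New equilibrium: 76 - 4P = 5P - 49 ⇒ 125 = 9P ⇒ P = 125/9 ≈ 13.8889, q = 184/9 ≈ 20.4444.

13.89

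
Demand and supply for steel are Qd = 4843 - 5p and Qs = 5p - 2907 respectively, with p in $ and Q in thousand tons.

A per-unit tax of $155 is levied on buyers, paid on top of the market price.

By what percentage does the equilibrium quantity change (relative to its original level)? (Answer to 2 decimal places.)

Solve the original market: 4843 - 5p = 5p - 2907, hence p = 775 and Q = 968.
Since buyers pay the price plus the tax, the effective demand curve becomes Qd = 4068 - 5p.
Setting them equal: 4068 - 5p = 5p - 2907 → 6975 = 10p, so p = 697.5 and Q = 580.5.
%ΔQ = (580.5 − 968) / 968 × 100 = -40.03%.

-40.03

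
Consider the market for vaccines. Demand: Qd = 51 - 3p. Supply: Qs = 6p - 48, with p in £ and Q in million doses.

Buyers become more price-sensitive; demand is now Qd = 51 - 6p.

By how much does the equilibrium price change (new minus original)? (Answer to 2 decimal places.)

Original equilibrium: 51 - 3p = 6p - 48 gives 99 = 9p, so p = 11 and Q = 18.
With the change applied: demand Qd = 51 - 6p, supply Qs = 6p - 48.
Equate the new curves: 51 - 6p = 6p - 48, giving 99 = 12p, p = 8.25, Q = 1.5.
Δp = 8.25 − 11 = -2.75.

-2.75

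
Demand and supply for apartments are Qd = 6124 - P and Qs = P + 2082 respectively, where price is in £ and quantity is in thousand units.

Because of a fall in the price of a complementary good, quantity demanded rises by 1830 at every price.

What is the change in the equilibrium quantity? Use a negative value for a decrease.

+915

Solve the original market: 6124 - P = P + 2082, hence P = 2021 and Q = 4103.
With the change applied: demand Qd = 7954 - P, supply Qs = P + 2082.
Clearing the new market: 7954 - P = P + 2082, so P = 2936 and Q = 5018.
ΔQ = 5018 − 4103 = +915.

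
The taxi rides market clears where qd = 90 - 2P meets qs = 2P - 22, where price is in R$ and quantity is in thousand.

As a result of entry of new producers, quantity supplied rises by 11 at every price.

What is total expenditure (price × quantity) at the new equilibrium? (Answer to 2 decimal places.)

Before the shock: 90 - 2P = 2P - 22 ⇒ 112 = 4P ⇒ P = 28, q = 34.
After the shift, demand is qd = 90 - 2P and supply is qs = 2P - 11.
New equilibrium: 90 - 2P = 2P - 11 ⇒ 101 = 4P ⇒ P = 25.25, q = 39.5.
New expenditure = 25.25 × 39.5 = 997.38.

997.38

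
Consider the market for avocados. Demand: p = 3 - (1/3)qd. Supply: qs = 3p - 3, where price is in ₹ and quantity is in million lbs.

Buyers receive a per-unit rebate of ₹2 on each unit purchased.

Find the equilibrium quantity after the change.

6

Initially, 9 - 3p = 3p - 3, so 12 = 6p and p = 2, q = 3.
Since buyers' out-of-pocket price is the market price minus the rebate, the effective demand curve becomes qd = 15 - 3p.
Clearing the new market: 15 - 3p = 3p - 3, so p = 3 and q = 6.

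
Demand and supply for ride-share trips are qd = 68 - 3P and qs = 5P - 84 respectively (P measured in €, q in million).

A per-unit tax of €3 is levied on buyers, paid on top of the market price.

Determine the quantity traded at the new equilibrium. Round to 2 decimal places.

Original equilibrium: 68 - 3P = 5P - 84 gives 152 = 8P, so P = 19 and q = 11.
Since buyers pay the price plus the tax, the effective demand curve becomes qd = 59 - 3P.
New equilibrium: 59 - 3P = 5P - 84 ⇒ 143 = 8P ⇒ P = 17.875, q = 5.375.

5.38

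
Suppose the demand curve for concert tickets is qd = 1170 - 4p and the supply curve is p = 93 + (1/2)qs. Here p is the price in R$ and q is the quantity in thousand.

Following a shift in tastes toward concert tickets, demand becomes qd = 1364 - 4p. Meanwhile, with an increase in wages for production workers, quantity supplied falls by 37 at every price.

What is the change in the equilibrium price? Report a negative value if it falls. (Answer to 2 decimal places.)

Solve the original market: 1170 - 4p = 2p - 186, hence p = 226 and q = 266.
With the change applied: demand qd = 1364 - 4p, supply qs = 2p - 223.
Equate the new curves: 1364 - 4p = 2p - 223, giving 1587 = 6p, p = 264.5, q = 306.
Δp = 264.5 − 226 = +38.50.

+38.50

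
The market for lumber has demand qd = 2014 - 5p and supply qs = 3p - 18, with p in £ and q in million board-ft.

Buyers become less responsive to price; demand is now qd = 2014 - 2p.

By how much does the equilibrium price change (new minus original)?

Before the shock: 2014 - 5p = 3p - 18 ⇒ 2032 = 8p ⇒ p = 254, q = 744.
The new curves are qd = 2014 - 2p (demand) and qs = 3p - 18 (supply).
Equate the new curves: 2014 - 2p = 3p - 18, giving 2032 = 5p, p = 406.4, q = 1201.2.
Δp = 406.4 − 254 = +152.4.

+152.4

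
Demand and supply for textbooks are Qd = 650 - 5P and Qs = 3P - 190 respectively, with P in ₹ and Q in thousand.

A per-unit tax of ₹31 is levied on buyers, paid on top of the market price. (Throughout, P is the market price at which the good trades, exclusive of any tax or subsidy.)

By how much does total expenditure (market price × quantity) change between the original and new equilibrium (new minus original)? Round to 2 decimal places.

-7398.83

Solve the original market: 650 - 5P = 3P - 190, hence P = 105 and Q = 125.
Since buyers pay the price plus the tax, the effective demand curve becomes Qd = 495 - 5P.
Clearing the new market: 495 - 5P = 3P - 190, so P = 85.625 and Q = 66.875.
Expenditure moves from 105×125 = 13125 to 85.625×66.875 = 5726.171875; change = -7398.83.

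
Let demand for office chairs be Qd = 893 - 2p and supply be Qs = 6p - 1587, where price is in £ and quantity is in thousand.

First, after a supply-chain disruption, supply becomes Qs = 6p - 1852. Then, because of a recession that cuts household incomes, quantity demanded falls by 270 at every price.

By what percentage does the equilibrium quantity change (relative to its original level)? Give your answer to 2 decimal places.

Solve the original market: 893 - 2p = 6p - 1587, hence p = 310 and Q = 273.
The shock moves the curves to Qd = 623 - 2p and Qs = 6p - 1852.
Clearing the new market: 623 - 2p = 6p - 1852, so p = 309.375 and Q = 4.25.
%ΔQ = (4.25 − 273) / 273 × 100 = -98.44%.

-98.44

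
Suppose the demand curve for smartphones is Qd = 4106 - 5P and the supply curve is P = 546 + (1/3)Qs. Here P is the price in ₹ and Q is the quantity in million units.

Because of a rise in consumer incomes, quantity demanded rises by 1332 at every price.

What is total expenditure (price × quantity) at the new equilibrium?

Initially, 4106 - 5P = 3P - 1638, so 5744 = 8P and P = 718, Q = 516.
After the shift, demand is Qd = 5438 - 5P and supply is Qs = 3P - 1638.
Setting them equal: 5438 - 5P = 3P - 1638 → 7076 = 8P, so P = 884.5 and Q = 1015.5.
New expenditure = 884.5 × 1015.5 = 898209.75.

898209.75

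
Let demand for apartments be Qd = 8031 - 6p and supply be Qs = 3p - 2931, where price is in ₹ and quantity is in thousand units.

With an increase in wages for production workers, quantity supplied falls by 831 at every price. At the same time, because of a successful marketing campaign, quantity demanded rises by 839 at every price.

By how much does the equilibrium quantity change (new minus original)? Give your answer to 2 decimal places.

Before the shock: 8031 - 6p = 3p - 2931 ⇒ 10962 = 9p ⇒ p = 1218, Q = 723.
With the change applied: demand Qd = 8870 - 6p, supply Qs = 3p - 3762.
Clearing the new market: 8870 - 6p = 3p - 3762, so p = 12632/9 ≈ 1403.5556 and Q = 1346/3 ≈ 448.6667.
ΔQ = 448.6667 − 723 = -274.33.

-274.33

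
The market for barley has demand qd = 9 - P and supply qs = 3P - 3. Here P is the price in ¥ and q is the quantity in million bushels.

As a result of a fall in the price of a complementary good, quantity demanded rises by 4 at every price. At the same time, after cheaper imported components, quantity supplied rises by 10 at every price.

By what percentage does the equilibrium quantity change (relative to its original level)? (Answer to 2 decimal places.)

Initially, 9 - P = 3P - 3, so 12 = 4P and P = 3, q = 6.
The new curves are qd = 13 - P (demand) and qs = 3P + 7 (supply).
Clearing the new market: 13 - P = 3P + 7, so P = 1.5 and q = 11.5.
%Δq = (11.5 − 6) / 6 × 100 = +91.67%.

+91.67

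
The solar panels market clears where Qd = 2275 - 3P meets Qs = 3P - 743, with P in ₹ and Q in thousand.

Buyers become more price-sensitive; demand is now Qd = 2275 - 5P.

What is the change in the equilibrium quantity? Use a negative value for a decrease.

-377.25

Solve the original market: 2275 - 3P = 3P - 743, hence P = 503 and Q = 766.
With the change applied: demand Qd = 2275 - 5P, supply Qs = 3P - 743.
New equilibrium: 2275 - 5P = 3P - 743 ⇒ 3018 = 8P ⇒ P = 377.25, Q = 388.75.
ΔQ = 388.75 − 766 = -377.25.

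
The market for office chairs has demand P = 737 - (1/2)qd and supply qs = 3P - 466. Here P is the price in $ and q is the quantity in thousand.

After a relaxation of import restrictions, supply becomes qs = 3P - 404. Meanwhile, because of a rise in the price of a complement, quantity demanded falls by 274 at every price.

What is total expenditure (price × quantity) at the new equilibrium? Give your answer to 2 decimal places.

Initially, 1474 - 2P = 3P - 466, so 1940 = 5P and P = 388, q = 698.
The new curves are qd = 1200 - 2P (demand) and qs = 3P - 404 (supply).
Clearing the new market: 1200 - 2P = 3P - 404, so P = 320.8 and q = 558.4.
New expenditure = 320.8 × 558.4 = 179134.72.

179134.72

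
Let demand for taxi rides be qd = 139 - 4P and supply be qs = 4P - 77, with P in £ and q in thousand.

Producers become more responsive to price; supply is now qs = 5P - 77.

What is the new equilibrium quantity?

43

Before the shock: 139 - 4P = 4P - 77 ⇒ 216 = 8P ⇒ P = 27, q = 31.
The new curves are qd = 139 - 4P (demand) and qs = 5P - 77 (supply).
Setting them equal: 139 - 4P = 5P - 77 → 216 = 9P, so P = 24 and q = 43.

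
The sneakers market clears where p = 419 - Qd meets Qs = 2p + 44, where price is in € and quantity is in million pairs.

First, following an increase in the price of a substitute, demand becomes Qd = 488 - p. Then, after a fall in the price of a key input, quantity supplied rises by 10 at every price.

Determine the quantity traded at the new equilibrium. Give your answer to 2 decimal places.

Initially, 419 - p = 2p + 44, so 375 = 3p and p = 125, Q = 294.
The shock moves the curves to Qd = 488 - p and Qs = 2p + 54.
New equilibrium: 488 - p = 2p + 54 ⇒ 434 = 3p ⇒ p = 434/3 ≈ 144.6667, Q = 1030/3 ≈ 343.3333.

343.33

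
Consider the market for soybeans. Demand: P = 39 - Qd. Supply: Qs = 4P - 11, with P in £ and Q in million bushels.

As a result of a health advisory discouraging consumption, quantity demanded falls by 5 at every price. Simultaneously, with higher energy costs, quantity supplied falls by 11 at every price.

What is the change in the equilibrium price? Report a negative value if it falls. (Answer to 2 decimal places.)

+1.20

Before the shock: 39 - P = 4P - 11 ⇒ 50 = 5P ⇒ P = 10, Q = 29.
After the shift, demand is Qd = 34 - P and supply is Qs = 4P - 22.
New equilibrium: 34 - P = 4P - 22 ⇒ 56 = 5P ⇒ P = 11.2, Q = 22.8.
ΔP = 11.2 − 10 = +1.20.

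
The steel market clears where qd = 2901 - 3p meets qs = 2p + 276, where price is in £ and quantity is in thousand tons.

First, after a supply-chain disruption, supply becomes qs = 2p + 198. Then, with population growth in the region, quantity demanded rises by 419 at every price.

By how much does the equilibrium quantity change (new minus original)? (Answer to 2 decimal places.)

Original equilibrium: 2901 - 3p = 2p + 276 gives 2625 = 5p, so p = 525 and q = 1326.
The new curves are qd = 3320 - 3p (demand) and qs = 2p + 198 (supply).
Equate the new curves: 3320 - 3p = 2p + 198, giving 3122 = 5p, p = 624.4, q = 1446.8.
Δq = 1446.8 − 1326 = +120.80.

+120.80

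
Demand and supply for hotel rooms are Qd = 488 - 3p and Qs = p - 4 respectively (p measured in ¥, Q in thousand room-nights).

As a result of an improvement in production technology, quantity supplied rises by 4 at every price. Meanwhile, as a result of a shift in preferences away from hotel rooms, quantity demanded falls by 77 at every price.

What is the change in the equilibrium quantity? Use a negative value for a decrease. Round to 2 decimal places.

Before the shock: 488 - 3p = p - 4 ⇒ 492 = 4p ⇒ p = 123, Q = 119.
After the shift, demand is Qd = 411 - 3p and supply is Qs = p.
Equate the new curves: 411 - 3p = p, giving 411 = 4p, p = 102.75, Q = 102.75.
ΔQ = 102.75 − 119 = -16.25.

-16.25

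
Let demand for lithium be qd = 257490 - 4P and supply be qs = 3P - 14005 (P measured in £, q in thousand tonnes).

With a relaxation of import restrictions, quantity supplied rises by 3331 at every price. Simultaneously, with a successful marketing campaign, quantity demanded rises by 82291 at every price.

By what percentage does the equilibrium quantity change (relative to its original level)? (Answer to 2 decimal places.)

Original equilibrium: 257490 - 4P = 3P - 14005 gives 271495 = 7P, so P = 38785 and q = 102350.
The shock moves the curves to qd = 339781 - 4P and qs = 3P - 10674.
Setting them equal: 339781 - 4P = 3P - 10674 → 350455 = 7P, so P = 50065 and q = 139521.
%Δq = (139521 − 102350) / 102350 × 100 = +36.32%.

+36.32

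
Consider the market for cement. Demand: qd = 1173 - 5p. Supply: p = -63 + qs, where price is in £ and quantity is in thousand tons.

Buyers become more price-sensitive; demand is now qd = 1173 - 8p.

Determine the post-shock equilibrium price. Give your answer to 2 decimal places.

Initially, 1173 - 5p = p + 63, so 1110 = 6p and p = 185, q = 248.
The new curves are qd = 1173 - 8p (demand) and qs = p + 63 (supply).
Setting them equal: 1173 - 8p = p + 63 → 1110 = 9p, so p = 370/3 ≈ 123.3333 and q = 559/3 ≈ 186.3333.

123.33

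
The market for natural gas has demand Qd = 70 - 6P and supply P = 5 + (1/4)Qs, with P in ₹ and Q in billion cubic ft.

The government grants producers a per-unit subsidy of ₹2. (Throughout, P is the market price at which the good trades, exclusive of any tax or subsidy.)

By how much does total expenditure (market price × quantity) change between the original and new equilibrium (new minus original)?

+26.56

Initially, 70 - 6P = 4P - 20, so 90 = 10P and P = 9, Q = 16.
Since sellers receive the price plus the subsidy, the effective supply curve becomes Qs = 4P - 12.
Equate the new curves: 70 - 6P = 4P - 12, giving 82 = 10P, P = 8.2, Q = 20.8.
Expenditure moves from 9×16 = 144 to 8.2×20.8 = 170.56; change = +26.56.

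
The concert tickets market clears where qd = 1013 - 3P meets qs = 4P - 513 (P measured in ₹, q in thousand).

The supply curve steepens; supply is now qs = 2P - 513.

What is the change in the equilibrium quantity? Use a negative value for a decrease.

Initially, 1013 - 3P = 4P - 513, so 1526 = 7P and P = 218, q = 359.
The new curves are qd = 1013 - 3P (demand) and qs = 2P - 513 (supply).
Clearing the new market: 1013 - 3P = 2P - 513, so P = 305.2 and q = 97.4.
Δq = 97.4 − 359 = -261.6.

-261.6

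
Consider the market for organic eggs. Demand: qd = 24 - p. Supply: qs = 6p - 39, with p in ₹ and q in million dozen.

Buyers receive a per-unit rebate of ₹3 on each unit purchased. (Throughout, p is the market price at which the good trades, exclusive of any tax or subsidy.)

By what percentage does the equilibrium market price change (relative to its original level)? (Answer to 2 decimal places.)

+4.76

Before the shock: 24 - p = 6p - 39 ⇒ 63 = 7p ⇒ p = 9, q = 15.
Since buyers' out-of-pocket price is the market price minus the rebate, the effective demand curve becomes qd = 27 - p.
Equate the new curves: 27 - p = 6p - 39, giving 66 = 7p, p = 66/7 ≈ 9.4286, q = 123/7 ≈ 17.5714.
%Δp = (9.4286 − 9) / 9 × 100 = +4.76%.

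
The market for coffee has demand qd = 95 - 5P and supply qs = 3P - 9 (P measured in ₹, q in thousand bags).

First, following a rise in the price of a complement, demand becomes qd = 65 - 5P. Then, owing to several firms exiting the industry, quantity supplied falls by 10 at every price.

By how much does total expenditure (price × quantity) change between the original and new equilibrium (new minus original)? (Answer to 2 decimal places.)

Original equilibrium: 95 - 5P = 3P - 9 gives 104 = 8P, so P = 13 and q = 30.
The shock moves the curves to qd = 65 - 5P and qs = 3P - 19.
New equilibrium: 65 - 5P = 3P - 19 ⇒ 84 = 8P ⇒ P = 10.5, q = 12.5.
Expenditure moves from 13×30 = 390 to 10.5×12.5 = 131.25; change = -258.75.

-258.75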